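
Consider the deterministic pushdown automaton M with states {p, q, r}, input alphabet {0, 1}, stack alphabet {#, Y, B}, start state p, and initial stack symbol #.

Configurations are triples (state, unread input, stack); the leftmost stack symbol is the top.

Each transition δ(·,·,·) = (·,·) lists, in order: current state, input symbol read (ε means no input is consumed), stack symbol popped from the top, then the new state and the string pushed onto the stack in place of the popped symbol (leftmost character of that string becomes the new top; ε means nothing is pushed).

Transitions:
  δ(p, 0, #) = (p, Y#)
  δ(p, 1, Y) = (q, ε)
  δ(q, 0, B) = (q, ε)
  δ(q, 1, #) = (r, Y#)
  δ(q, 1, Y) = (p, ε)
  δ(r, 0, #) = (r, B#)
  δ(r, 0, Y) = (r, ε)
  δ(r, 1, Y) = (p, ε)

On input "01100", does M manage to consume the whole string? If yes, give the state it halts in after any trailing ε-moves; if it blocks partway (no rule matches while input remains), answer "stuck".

r

(p, 01100, #)
  read 0, top #: go to p, push Y# → (p, 1100, Y#)
  read 1, top Y: go to q, push ε → (q, 100, #)
  read 1, top #: go to r, push Y# → (r, 00, Y#)
  read 0, top Y: go to r, push ε → (r, 0, #)
  read 0, top #: go to r, push B# → (r, ε, B#)
All input consumed; M is in state r.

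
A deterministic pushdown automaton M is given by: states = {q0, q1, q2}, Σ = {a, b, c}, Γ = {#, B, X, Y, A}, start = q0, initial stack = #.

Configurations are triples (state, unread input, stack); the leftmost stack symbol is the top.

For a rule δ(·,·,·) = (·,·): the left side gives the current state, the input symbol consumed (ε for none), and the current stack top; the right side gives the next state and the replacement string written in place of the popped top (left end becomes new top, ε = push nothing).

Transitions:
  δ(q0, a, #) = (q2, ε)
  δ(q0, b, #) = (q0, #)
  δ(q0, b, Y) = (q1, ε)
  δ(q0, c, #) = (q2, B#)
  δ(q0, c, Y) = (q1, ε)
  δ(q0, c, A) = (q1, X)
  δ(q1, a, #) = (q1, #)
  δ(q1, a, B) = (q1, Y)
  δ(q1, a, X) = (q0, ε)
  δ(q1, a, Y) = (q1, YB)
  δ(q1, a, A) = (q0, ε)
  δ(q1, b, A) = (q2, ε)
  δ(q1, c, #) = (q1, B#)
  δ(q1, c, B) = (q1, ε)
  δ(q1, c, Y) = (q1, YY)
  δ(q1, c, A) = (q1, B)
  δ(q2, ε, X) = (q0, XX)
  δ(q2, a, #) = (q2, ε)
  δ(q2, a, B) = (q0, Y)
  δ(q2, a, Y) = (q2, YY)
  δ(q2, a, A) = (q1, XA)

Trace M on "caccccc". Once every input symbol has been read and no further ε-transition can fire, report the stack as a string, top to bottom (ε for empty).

#

(q0, caccccc, #)
  read c, top #: go to q2, push B# → (q2, accccc, B#)
  read a, top B: go to q0, push Y → (q0, ccccc, Y#)
  read c, top Y: go to q1, push ε → (q1, cccc, #)
  read c, top #: go to q1, push B# → (q1, ccc, B#)
  read c, top B: go to q1, push ε → (q1, cc, #)
  read c, top #: go to q1, push B# → (q1, c, B#)
  read c, top B: go to q1, push ε → (q1, ε, #)
All input consumed in state q1 with stack #.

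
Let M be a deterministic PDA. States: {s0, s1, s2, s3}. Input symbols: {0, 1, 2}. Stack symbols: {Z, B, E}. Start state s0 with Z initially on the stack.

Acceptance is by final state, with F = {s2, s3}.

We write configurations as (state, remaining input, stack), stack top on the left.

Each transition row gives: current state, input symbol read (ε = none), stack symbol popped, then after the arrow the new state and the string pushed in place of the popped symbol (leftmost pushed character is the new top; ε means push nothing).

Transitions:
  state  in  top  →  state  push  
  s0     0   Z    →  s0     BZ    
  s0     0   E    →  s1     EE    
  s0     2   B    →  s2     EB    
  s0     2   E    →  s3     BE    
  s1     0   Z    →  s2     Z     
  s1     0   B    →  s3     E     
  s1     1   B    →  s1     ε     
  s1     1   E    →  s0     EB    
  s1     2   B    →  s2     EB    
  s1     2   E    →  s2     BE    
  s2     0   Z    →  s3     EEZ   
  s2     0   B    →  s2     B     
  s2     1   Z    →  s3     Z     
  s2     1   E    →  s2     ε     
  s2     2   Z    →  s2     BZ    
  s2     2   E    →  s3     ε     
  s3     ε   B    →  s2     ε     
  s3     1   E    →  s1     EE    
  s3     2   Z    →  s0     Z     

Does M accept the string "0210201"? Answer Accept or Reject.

Reject

(s0, 0210201, Z)
  read 0, top Z: go to s0, push BZ → (s0, 210201, BZ)
  read 2, top B: go to s2, push EB → (s2, 10201, EBZ)
  read 1, top E: go to s2, push ε → (s2, 0201, BZ)
  read 0, top B: go to s2, push B → (s2, 201, BZ)
No transition applies at (s2, 201, BZ); input not fully consumed.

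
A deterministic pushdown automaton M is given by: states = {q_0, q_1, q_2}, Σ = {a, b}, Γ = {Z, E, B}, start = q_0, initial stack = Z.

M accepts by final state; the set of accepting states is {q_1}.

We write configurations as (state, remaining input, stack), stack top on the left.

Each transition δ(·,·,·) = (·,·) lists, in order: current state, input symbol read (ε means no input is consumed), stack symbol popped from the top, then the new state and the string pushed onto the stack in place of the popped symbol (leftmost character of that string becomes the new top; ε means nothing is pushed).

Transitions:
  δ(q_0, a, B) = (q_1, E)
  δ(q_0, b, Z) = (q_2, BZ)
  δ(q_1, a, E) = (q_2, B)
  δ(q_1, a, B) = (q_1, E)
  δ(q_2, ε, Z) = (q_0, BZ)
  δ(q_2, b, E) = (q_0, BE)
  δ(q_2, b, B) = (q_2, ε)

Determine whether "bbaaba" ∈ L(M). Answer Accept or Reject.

Accept

(q_0, bbaaba, Z)
  read b, top Z: go to q_2, push BZ → (q_2, baaba, BZ)
  read b, top B: go to q_2, push ε → (q_2, aaba, Z)
  ε-move, top Z: go to q_0, push BZ → (q_0, aaba, BZ)
  read a, top B: go to q_1, push E → (q_1, aba, EZ)
  read a, top E: go to q_2, push B → (q_2, ba, BZ)
  read b, top B: go to q_2, push ε → (q_2, a, Z)
  ε-move, top Z: go to q_0, push BZ → (q_0, a, BZ)
  read a, top B: go to q_1, push E → (q_1, ε, EZ)
All input consumed; state q_1 ∈ F.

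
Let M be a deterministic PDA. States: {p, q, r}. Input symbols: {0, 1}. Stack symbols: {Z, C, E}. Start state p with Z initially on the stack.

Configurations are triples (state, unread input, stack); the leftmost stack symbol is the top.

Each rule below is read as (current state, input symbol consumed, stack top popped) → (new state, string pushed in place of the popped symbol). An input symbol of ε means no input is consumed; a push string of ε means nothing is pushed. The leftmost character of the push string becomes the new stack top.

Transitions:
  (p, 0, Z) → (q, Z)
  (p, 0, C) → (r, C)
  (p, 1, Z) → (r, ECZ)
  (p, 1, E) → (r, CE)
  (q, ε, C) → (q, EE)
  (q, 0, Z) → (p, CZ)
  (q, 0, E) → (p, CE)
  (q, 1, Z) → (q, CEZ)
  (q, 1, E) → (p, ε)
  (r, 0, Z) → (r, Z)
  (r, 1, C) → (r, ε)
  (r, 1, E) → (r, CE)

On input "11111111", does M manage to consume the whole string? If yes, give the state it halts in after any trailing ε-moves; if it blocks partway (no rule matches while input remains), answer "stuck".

r

(p, 11111111, Z)
  read 1, top Z: go to r, push ECZ → (r, 1111111, ECZ)
  read 1, top E: go to r, push CE → (r, 111111, CECZ)
  read 1, top C: go to r, push ε → (r, 11111, ECZ)
  read 1, top E: go to r, push CE → (r, 1111, CECZ)
  read 1, top C: go to r, push ε → (r, 111, ECZ)
  read 1, top E: go to r, push CE → (r, 11, CECZ)
  read 1, top C: go to r, push ε → (r, 1, ECZ)
  read 1, top E: go to r, push CE → (r, ε, CECZ)
All input consumed; M is in state r.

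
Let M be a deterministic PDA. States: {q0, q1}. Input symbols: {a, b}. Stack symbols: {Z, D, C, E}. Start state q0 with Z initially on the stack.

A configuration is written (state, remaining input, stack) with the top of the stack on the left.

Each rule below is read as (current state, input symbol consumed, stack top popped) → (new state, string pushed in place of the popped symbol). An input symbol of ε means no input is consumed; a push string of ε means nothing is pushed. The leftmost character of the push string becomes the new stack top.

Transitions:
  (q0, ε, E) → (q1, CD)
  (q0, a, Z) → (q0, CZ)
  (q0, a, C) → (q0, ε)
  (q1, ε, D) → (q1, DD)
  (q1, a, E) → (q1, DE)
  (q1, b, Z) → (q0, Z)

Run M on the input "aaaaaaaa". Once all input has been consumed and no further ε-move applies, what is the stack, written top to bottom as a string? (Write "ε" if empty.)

(q0, aaaaaaaa, Z)
  read a, top Z: go to q0, push CZ → (q0, aaaaaaa, CZ)
  read a, top C: go to q0, push ε → (q0, aaaaaa, Z)
  read a, top Z: go to q0, push CZ → (q0, aaaaa, CZ)
  read a, top C: go to q0, push ε → (q0, aaaa, Z)
  read a, top Z: go to q0, push CZ → (q0, aaa, CZ)
  read a, top C: go to q0, push ε → (q0, aa, Z)
  read a, top Z: go to q0, push CZ → (q0, a, CZ)
  read a, top C: go to q0, push ε → (q0, ε, Z)
All input consumed in state q0 with stack Z.

Z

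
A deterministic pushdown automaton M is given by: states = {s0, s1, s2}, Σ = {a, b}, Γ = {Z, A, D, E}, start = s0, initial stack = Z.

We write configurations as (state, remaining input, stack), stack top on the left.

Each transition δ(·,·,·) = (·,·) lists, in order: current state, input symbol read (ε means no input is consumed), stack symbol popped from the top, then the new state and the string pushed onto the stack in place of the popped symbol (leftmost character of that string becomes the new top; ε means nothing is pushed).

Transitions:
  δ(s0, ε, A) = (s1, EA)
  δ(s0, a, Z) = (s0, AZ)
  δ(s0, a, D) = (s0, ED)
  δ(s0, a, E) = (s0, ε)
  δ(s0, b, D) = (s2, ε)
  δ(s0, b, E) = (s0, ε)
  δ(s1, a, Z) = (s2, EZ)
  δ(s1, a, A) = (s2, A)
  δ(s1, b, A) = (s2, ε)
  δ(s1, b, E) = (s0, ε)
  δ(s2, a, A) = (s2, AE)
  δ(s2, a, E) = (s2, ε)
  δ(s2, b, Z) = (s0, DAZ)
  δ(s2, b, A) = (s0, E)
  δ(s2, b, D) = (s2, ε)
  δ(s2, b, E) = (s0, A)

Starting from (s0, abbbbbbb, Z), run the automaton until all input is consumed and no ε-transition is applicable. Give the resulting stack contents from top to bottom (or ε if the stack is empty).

EAZ

(s0, abbbbbbb, Z) ⊢ (s0, bbbbbbb, AZ) ⊢ (s1, bbbbbbb, EAZ) ⊢ (s0, bbbbbb, AZ) ⊢ (s1, bbbbbb, EAZ) ⊢ (s0, bbbbb, AZ) ⊢ (s1, bbbbb, EAZ) ⊢ (s0, bbbb, AZ) ⊢ (s1, bbbb, EAZ) ⊢ (s0, bbb, AZ) ⊢ (s1, bbb, EAZ) ⊢ (s0, bb, AZ) ⊢ (s1, bb, EAZ) ⊢ (s0, b, AZ) ⊢ (s1, b, EAZ) ⊢ (s0, ε, AZ) ⊢ (s1, ε, EAZ)
All input consumed in state s1 with stack EAZ.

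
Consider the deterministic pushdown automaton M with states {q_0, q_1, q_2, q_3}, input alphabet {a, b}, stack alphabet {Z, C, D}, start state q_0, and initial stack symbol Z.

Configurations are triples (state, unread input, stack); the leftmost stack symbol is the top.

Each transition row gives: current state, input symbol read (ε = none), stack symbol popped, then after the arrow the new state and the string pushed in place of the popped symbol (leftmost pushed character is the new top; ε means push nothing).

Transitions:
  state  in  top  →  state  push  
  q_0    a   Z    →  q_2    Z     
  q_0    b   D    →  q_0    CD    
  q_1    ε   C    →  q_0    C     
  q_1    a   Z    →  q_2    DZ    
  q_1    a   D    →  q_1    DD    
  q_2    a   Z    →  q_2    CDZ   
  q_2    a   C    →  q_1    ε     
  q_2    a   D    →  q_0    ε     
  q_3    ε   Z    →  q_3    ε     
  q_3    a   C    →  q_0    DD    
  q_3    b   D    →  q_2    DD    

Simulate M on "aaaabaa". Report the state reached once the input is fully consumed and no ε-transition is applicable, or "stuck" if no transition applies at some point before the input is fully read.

stuck

(q_0, aaaabaa, Z) ⊢ (q_2, aaabaa, Z) ⊢ (q_2, aabaa, CDZ) ⊢ (q_1, abaa, DZ) ⊢ (q_1, baa, DDZ)
No transition for (q_1, b, top D); M blocks with input baa remaining.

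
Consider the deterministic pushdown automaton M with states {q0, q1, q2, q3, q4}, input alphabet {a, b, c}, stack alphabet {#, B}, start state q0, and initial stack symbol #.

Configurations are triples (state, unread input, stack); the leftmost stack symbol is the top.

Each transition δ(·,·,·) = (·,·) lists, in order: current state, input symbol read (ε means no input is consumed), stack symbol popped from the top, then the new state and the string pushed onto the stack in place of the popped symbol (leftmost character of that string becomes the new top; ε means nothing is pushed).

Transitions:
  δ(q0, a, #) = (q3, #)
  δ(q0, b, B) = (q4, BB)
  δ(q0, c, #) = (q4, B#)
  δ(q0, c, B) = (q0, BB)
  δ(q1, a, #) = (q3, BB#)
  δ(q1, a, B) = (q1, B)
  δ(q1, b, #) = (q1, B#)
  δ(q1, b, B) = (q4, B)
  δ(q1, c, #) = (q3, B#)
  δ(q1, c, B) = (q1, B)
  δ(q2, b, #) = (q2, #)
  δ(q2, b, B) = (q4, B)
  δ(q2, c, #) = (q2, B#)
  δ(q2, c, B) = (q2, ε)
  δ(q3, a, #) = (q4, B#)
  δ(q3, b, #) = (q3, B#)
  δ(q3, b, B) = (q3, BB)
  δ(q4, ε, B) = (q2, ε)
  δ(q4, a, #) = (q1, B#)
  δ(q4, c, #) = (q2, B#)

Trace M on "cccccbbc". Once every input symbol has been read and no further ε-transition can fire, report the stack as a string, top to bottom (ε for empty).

B#

(q0, cccccbbc, #) ⊢ (q4, ccccbbc, B#) ⊢ (q2, ccccbbc, #) ⊢ (q2, cccbbc, B#) ⊢ (q2, ccbbc, #) ⊢ (q2, cbbc, B#) ⊢ (q2, bbc, #) ⊢ (q2, bc, #) ⊢ (q2, c, #) ⊢ (q2, ε, B#)
All input consumed in state q2 with stack B#.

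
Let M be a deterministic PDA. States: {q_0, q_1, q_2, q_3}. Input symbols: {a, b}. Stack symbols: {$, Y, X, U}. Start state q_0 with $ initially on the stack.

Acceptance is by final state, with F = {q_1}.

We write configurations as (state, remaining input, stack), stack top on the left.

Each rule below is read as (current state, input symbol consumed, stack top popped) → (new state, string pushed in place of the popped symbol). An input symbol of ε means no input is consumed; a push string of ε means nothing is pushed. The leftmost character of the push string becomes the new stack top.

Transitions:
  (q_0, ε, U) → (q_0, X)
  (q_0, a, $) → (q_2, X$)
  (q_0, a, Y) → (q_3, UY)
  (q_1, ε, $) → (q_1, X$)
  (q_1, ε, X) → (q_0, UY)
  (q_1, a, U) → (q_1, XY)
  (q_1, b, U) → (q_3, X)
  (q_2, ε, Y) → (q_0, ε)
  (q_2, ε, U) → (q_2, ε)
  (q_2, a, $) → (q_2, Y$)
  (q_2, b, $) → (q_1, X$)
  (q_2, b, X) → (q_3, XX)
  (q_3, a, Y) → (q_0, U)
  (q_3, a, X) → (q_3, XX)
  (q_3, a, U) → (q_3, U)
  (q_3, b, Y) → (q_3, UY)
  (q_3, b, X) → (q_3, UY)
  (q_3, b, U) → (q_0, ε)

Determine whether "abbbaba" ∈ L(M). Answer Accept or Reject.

Reject

(q_0, abbbaba, $)
  read a, top $: go to q_2, push X$ → (q_2, bbbaba, X$)
  read b, top X: go to q_3, push XX → (q_3, bbaba, XX$)
  read b, top X: go to q_3, push UY → (q_3, baba, UYX$)
  read b, top U: go to q_0, push ε → (q_0, aba, YX$)
  read a, top Y: go to q_3, push UY → (q_3, ba, UYX$)
  read b, top U: go to q_0, push ε → (q_0, a, YX$)
  read a, top Y: go to q_3, push UY → (q_3, ε, UYX$)
All input consumed; state q_3 ∉ F and no further ε-move applies.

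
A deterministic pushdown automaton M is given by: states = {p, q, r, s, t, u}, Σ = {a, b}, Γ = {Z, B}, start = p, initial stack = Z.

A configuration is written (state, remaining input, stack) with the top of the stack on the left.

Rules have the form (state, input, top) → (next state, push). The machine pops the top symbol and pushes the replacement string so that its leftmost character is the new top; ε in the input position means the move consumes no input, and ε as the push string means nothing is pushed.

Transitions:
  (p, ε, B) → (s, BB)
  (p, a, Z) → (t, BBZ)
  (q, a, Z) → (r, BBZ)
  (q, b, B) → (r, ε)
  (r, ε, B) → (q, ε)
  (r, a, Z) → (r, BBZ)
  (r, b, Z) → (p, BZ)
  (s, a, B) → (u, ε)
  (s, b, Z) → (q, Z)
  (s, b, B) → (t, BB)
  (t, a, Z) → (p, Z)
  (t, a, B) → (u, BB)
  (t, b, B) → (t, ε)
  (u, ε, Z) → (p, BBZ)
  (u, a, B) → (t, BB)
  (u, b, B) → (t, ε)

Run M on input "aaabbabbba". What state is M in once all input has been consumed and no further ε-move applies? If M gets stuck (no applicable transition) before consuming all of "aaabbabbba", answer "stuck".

p

(p, aaabbabbba, Z)
  read a, top Z: go to t, push BBZ → (t, aabbabbba, BBZ)
  read a, top B: go to u, push BB → (u, abbabbba, BBBZ)
  read a, top B: go to t, push BB → (t, bbabbba, BBBBZ)
  read b, top B: go to t, push ε → (t, babbba, BBBZ)
  read b, top B: go to t, push ε → (t, abbba, BBZ)
  read a, top B: go to u, push BB → (u, bbba, BBBZ)
  read b, top B: go to t, push ε → (t, bba, BBZ)
  read b, top B: go to t, push ε → (t, ba, BZ)
  read b, top B: go to t, push ε → (t, a, Z)
  read a, top Z: go to p, push Z → (p, ε, Z)
All input consumed; M is in state p.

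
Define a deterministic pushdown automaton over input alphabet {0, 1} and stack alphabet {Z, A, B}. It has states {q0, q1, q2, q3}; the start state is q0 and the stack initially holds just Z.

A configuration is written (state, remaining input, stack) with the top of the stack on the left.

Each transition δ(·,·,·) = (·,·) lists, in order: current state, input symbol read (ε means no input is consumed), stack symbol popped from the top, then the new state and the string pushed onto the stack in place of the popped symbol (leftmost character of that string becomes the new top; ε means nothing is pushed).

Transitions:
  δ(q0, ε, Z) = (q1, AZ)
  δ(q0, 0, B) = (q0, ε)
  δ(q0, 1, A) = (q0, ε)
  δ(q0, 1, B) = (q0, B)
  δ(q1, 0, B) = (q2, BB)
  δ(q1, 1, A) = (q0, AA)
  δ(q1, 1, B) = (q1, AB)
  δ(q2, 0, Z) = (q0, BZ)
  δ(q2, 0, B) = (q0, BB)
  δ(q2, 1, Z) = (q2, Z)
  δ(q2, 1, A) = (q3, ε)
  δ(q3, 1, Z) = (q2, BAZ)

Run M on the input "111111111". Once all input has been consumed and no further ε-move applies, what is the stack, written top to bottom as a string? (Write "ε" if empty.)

AZ

(q0, 111111111, Z)
  ε-move, top Z: go to q1, push AZ → (q1, 111111111, AZ)
  read 1, top A: go to q0, push AA → (q0, 11111111, AAZ)
  read 1, top A: go to q0, push ε → (q0, 1111111, AZ)
  read 1, top A: go to q0, push ε → (q0, 111111, Z)
  ε-move, top Z: go to q1, push AZ → (q1, 111111, AZ)
  read 1, top A: go to q0, push AA → (q0, 11111, AAZ)
  read 1, top A: go to q0, push ε → (q0, 1111, AZ)
  read 1, top A: go to q0, push ε → (q0, 111, Z)
  ε-move, top Z: go to q1, push AZ → (q1, 111, AZ)
  read 1, top A: go to q0, push AA → (q0, 11, AAZ)
  read 1, top A: go to q0, push ε → (q0, 1, AZ)
  read 1, top A: go to q0, push ε → (q0, ε, Z)
  ε-move, top Z: go to q1, push AZ → (q1, ε, AZ)
All input consumed in state q1 with stack AZ.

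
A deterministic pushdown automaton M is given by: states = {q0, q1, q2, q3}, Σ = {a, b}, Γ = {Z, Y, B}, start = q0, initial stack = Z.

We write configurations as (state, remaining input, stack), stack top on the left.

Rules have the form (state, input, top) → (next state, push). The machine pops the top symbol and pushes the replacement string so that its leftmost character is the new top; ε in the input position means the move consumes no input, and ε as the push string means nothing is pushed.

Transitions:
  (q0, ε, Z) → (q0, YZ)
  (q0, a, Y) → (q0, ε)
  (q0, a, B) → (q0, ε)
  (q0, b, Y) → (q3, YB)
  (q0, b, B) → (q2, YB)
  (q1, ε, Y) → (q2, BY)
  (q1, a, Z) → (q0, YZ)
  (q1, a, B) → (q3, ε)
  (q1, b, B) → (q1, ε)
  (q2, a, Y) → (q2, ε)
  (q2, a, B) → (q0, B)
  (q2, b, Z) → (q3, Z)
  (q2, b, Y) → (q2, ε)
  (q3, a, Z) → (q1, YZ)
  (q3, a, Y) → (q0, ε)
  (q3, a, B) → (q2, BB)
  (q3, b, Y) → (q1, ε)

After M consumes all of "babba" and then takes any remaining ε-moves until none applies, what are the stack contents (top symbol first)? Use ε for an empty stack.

(q0, babba, Z)
  ε-move, top Z: go to q0, push YZ → (q0, babba, YZ)
  read b, top Y: go to q3, push YB → (q3, abba, YBZ)
  read a, top Y: go to q0, push ε → (q0, bba, BZ)
  read b, top B: go to q2, push YB → (q2, ba, YBZ)
  read b, top Y: go to q2, push ε → (q2, a, BZ)
  read a, top B: go to q0, push B → (q0, ε, BZ)
All input consumed in state q0 with stack BZ.

BZ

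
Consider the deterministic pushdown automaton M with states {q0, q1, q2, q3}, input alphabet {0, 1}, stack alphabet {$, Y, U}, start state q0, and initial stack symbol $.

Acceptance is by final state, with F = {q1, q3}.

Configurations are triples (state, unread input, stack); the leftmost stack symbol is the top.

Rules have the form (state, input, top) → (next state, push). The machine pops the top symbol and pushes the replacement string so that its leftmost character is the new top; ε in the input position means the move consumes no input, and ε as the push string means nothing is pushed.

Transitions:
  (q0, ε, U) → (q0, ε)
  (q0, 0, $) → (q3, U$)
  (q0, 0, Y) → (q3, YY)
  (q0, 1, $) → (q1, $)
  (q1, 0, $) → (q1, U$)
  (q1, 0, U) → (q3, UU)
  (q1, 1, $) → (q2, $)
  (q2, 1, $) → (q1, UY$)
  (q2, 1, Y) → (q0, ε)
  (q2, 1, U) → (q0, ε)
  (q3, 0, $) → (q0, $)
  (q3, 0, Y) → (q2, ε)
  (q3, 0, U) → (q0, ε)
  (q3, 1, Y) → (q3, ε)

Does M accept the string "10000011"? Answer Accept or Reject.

Reject

(q0, 10000011, $)
  read 1, top $: go to q1, push $ → (q1, 0000011, $)
  read 0, top $: go to q1, push U$ → (q1, 000011, U$)
  read 0, top U: go to q3, push UU → (q3, 00011, UU$)
  read 0, top U: go to q0, push ε → (q0, 0011, U$)
  ε-move, top U: go to q0, push ε → (q0, 0011, $)
  read 0, top $: go to q3, push U$ → (q3, 011, U$)
  read 0, top U: go to q0, push ε → (q0, 11, $)
  read 1, top $: go to q1, push $ → (q1, 1, $)
  read 1, top $: go to q2, push $ → (q2, ε, $)
All input consumed; state q2 ∉ F and no further ε-move applies.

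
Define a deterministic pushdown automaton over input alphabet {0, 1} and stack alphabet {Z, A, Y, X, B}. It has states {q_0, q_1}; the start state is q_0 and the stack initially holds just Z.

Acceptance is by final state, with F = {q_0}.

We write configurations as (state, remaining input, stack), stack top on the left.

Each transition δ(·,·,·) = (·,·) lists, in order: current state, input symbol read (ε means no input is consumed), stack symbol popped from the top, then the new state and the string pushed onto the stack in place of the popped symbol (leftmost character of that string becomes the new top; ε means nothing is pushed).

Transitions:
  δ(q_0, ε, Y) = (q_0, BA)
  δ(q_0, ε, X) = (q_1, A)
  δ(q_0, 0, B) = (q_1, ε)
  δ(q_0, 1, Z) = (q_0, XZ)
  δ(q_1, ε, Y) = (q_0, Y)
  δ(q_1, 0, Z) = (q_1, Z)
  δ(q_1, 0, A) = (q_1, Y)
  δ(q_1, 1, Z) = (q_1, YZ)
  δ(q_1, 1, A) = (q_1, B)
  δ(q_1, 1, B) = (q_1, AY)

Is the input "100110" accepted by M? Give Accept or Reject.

(q_0, 100110, Z) ⊢ (q_0, 00110, XZ) ⊢ (q_1, 00110, AZ) ⊢ (q_1, 0110, YZ) ⊢ (q_0, 0110, YZ) ⊢ (q_0, 0110, BAZ) ⊢ (q_1, 110, AZ) ⊢ (q_1, 10, BZ) ⊢ (q_1, 0, AYZ) ⊢ (q_1, ε, YYZ) ⊢ (q_0, ε, YYZ)
All input consumed; state q_0 ∈ F.

Accept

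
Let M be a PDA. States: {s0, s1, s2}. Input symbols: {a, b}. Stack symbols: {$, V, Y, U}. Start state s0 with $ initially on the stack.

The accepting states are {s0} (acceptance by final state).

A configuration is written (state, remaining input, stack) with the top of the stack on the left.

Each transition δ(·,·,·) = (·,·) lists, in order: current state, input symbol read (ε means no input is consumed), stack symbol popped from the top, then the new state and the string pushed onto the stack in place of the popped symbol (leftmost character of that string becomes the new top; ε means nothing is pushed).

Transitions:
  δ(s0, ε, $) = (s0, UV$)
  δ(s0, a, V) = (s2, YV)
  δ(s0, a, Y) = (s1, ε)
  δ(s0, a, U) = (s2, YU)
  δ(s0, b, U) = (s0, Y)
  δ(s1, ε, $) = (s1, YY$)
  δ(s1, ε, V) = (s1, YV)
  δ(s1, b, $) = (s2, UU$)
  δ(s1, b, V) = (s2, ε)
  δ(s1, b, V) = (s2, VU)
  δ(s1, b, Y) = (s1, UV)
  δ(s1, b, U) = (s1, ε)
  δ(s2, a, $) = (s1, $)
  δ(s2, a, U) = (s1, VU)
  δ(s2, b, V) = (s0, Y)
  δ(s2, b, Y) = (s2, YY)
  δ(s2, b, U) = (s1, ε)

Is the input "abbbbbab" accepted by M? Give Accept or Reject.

No computation consumes all input and reaches a final state.

Reject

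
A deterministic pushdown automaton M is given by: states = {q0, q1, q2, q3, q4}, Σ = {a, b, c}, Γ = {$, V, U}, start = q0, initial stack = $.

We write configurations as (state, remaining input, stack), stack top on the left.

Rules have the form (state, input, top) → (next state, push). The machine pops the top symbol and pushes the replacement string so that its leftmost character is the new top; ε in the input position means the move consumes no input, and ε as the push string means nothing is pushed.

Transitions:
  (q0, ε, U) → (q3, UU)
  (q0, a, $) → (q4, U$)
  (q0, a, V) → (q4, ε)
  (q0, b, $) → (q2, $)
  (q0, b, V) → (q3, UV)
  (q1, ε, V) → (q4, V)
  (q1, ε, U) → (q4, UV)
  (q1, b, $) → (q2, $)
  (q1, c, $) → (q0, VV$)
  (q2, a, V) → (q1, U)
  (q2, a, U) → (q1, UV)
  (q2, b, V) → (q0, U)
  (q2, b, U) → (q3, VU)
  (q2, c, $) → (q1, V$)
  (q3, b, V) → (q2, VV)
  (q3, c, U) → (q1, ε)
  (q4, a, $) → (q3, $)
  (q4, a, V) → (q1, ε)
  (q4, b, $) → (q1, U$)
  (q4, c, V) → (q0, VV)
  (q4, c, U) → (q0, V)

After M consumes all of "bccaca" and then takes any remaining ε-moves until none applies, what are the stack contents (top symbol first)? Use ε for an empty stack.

V$

(q0, bccaca, $)
  read b, top $: go to q2, push $ → (q2, ccaca, $)
  read c, top $: go to q1, push V$ → (q1, caca, V$)
  ε-move, top V: go to q4, push V → (q4, caca, V$)
  read c, top V: go to q0, push VV → (q0, aca, VV$)
  read a, top V: go to q4, push ε → (q4, ca, V$)
  read c, top V: go to q0, push VV → (q0, a, VV$)
  read a, top V: go to q4, push ε → (q4, ε, V$)
All input consumed in state q4 with stack V$.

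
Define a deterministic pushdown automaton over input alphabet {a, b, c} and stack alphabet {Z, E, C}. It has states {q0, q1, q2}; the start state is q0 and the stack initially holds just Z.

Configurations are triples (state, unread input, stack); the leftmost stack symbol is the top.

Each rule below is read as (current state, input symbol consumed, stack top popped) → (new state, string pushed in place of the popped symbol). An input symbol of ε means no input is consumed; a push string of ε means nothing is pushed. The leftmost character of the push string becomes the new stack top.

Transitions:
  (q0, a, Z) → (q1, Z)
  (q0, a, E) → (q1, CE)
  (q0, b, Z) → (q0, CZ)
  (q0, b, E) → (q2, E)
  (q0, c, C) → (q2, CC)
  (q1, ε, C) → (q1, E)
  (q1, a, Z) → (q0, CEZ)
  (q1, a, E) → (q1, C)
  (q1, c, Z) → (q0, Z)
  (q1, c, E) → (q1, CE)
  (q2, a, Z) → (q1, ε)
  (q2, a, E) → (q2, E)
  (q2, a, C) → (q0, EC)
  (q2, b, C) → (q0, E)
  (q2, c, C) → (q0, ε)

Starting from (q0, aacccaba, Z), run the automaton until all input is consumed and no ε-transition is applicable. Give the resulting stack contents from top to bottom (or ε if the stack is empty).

(q0, aacccaba, Z) ⊢ (q1, acccaba, Z) ⊢ (q0, cccaba, CEZ) ⊢ (q2, ccaba, CCEZ) ⊢ (q0, caba, CEZ) ⊢ (q2, aba, CCEZ) ⊢ (q0, ba, ECCEZ) ⊢ (q2, a, ECCEZ) ⊢ (q2, ε, ECCEZ)
All input consumed in state q2 with stack ECCEZ.

ECCEZ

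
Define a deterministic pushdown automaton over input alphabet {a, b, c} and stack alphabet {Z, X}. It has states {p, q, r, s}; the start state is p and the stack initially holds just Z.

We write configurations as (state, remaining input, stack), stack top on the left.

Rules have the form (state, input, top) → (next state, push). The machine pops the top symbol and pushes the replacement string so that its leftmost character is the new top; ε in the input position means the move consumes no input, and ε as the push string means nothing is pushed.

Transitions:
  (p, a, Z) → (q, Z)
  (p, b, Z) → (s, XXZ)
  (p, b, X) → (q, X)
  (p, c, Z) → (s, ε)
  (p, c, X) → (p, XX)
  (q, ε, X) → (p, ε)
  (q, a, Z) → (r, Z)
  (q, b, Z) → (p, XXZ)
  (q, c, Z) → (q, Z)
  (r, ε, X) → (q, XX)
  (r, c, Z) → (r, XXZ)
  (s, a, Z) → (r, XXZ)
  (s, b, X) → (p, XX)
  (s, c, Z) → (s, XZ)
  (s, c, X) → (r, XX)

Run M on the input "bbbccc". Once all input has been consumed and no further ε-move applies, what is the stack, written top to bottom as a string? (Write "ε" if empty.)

(p, bbbccc, Z)
  read b, top Z: go to s, push XXZ → (s, bbccc, XXZ)
  read b, top X: go to p, push XX → (p, bccc, XXXZ)
  read b, top X: go to q, push X → (q, ccc, XXXZ)
  ε-move, top X: go to p, push ε → (p, ccc, XXZ)
  read c, top X: go to p, push XX → (p, cc, XXXZ)
  read c, top X: go to p, push XX → (p, c, XXXXZ)
  read c, top X: go to p, push XX → (p, ε, XXXXXZ)
All input consumed in state p with stack XXXXXZ.

XXXXXZ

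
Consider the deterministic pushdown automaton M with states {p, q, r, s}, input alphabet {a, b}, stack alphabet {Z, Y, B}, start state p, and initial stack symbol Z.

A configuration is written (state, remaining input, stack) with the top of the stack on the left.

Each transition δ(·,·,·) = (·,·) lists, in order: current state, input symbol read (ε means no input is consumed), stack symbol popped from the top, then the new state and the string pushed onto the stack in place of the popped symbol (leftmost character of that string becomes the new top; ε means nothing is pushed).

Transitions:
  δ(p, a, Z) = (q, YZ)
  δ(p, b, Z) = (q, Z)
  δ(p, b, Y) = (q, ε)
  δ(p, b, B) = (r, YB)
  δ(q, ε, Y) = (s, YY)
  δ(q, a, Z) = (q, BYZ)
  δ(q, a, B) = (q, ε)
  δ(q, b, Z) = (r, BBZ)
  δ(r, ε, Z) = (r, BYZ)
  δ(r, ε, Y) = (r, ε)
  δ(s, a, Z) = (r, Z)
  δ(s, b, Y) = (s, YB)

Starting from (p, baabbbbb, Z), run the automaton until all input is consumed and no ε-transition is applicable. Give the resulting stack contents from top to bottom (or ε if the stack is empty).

YBBBBBYZ

(p, baabbbbb, Z) ⊢ (q, aabbbbb, Z) ⊢ (q, abbbbb, BYZ) ⊢ (q, bbbbb, YZ) ⊢ (s, bbbbb, YYZ) ⊢ (s, bbbb, YBYZ) ⊢ (s, bbb, YBBYZ) ⊢ (s, bb, YBBBYZ) ⊢ (s, b, YBBBBYZ) ⊢ (s, ε, YBBBBBYZ)
All input consumed in state s with stack YBBBBBYZ.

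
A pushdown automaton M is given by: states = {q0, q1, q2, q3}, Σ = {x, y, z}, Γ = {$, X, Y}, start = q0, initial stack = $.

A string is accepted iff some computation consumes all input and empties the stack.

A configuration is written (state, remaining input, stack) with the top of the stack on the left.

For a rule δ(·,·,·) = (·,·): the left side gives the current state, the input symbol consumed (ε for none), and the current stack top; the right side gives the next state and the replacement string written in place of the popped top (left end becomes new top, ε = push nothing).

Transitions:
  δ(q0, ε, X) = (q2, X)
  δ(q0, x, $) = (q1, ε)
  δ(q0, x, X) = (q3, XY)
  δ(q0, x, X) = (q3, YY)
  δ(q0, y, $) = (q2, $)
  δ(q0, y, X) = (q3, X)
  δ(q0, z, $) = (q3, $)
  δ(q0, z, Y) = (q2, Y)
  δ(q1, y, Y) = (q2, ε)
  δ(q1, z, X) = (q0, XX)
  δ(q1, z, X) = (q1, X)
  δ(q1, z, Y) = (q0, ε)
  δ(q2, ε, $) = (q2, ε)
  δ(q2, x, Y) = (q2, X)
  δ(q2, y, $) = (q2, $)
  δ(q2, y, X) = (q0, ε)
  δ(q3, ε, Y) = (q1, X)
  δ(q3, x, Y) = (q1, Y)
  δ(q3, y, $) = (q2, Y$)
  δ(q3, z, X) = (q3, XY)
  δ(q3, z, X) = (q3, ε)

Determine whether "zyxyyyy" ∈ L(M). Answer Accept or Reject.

Accept

One accepting computation: (q0, zyxyyyy, $) ⊢ (q3, yxyyyy, $) ⊢ (q2, xyyyy, Y$) ⊢ (q2, yyyy, X$) ⊢ (q0, yyy, $) ⊢ (q2, yy, $) ⊢ (q2, y, $) ⊢ (q2, ε, $) ⊢ (q2, ε, ε)
All input consumed and the stack is empty.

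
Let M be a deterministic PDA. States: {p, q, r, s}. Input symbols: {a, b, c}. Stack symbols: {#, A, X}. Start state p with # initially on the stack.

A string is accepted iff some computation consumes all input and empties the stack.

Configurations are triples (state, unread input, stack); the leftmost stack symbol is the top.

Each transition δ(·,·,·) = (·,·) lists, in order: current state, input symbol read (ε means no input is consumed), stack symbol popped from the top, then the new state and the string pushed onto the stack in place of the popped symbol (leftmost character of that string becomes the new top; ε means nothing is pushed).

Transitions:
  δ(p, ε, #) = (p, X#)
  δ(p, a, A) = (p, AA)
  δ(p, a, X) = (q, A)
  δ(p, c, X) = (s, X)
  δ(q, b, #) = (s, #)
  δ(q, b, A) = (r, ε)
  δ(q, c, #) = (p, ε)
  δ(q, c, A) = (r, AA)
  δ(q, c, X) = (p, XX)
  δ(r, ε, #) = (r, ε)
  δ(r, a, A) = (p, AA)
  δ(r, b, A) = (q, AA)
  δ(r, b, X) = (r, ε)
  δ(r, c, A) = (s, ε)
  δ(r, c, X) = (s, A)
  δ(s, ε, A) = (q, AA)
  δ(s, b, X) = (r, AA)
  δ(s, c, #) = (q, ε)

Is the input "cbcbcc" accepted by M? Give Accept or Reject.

(p, cbcbcc, #)
  ε-move, top #: go to p, push X# → (p, cbcbcc, X#)
  read c, top X: go to s, push X → (s, bcbcc, X#)
  read b, top X: go to r, push AA → (r, cbcc, AA#)
  read c, top A: go to s, push ε → (s, bcc, A#)
  ε-move, top A: go to q, push AA → (q, bcc, AA#)
  read b, top A: go to r, push ε → (r, cc, A#)
  read c, top A: go to s, push ε → (s, c, #)
  read c, top #: go to q, push ε → (q, ε, ε)
All input consumed and the stack is empty.

Accept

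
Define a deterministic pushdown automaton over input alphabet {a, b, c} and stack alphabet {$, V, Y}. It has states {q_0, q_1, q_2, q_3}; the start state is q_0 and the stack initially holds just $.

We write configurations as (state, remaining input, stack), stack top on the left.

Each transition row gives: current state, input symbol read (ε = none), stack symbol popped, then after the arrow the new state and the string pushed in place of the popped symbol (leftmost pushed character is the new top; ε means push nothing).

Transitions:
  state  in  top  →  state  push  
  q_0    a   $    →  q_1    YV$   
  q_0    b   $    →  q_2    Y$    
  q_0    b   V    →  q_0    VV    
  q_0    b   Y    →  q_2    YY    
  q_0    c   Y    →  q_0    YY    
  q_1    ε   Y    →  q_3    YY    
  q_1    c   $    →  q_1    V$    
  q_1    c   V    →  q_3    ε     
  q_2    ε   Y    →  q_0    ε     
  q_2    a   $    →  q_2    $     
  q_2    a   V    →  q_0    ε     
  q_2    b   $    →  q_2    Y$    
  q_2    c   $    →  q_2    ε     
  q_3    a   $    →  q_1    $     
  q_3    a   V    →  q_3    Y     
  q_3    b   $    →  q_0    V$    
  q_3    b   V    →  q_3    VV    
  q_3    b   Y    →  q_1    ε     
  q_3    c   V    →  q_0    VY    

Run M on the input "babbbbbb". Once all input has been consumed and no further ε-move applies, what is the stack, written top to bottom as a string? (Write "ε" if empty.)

(q_0, babbbbbb, $)
  read b, top $: go to q_2, push Y$ → (q_2, abbbbbb, Y$)
  ε-move, top Y: go to q_0, push ε → (q_0, abbbbbb, $)
  read a, top $: go to q_1, push YV$ → (q_1, bbbbbb, YV$)
  ε-move, top Y: go to q_3, push YY → (q_3, bbbbbb, YYV$)
  read b, top Y: go to q_1, push ε → (q_1, bbbbb, YV$)
  ε-move, top Y: go to q_3, push YY → (q_3, bbbbb, YYV$)
  read b, top Y: go to q_1, push ε → (q_1, bbbb, YV$)
  ε-move, top Y: go to q_3, push YY → (q_3, bbbb, YYV$)
  read b, top Y: go to q_1, push ε → (q_1, bbb, YV$)
  ε-move, top Y: go to q_3, push YY → (q_3, bbb, YYV$)
  read b, top Y: go to q_1, push ε → (q_1, bb, YV$)
  ε-move, top Y: go to q_3, push YY → (q_3, bb, YYV$)
  read b, top Y: go to q_1, push ε → (q_1, b, YV$)
  ε-move, top Y: go to q_3, push YY → (q_3, b, YYV$)
  read b, top Y: go to q_1, push ε → (q_1, ε, YV$)
  ε-move, top Y: go to q_3, push YY → (q_3, ε, YYV$)
All input consumed in state q_3 with stack YYV$.

YYV$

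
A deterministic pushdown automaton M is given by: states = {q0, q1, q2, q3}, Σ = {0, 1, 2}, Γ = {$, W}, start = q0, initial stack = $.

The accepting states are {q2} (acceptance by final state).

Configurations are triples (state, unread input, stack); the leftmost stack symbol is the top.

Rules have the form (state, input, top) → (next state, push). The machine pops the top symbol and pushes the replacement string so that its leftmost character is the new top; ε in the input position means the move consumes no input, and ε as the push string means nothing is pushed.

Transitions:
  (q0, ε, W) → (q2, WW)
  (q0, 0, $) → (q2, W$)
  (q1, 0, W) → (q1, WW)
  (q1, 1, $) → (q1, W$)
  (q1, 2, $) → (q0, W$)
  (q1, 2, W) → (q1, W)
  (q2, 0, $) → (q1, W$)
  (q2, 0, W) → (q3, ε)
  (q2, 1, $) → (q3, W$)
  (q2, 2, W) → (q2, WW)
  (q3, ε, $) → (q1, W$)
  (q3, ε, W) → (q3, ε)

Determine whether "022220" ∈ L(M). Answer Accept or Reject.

Reject

(q0, 022220, $)
  read 0, top $: go to q2, push W$ → (q2, 22220, W$)
  read 2, top W: go to q2, push WW → (q2, 2220, WW$)
  read 2, top W: go to q2, push WW → (q2, 220, WWW$)
  read 2, top W: go to q2, push WW → (q2, 20, WWWW$)
  read 2, top W: go to q2, push WW → (q2, 0, WWWWW$)
  read 0, top W: go to q3, push ε → (q3, ε, WWWW$)
  ε-move, top W: go to q3, push ε → (q3, ε, WWW$)
  ε-move, top W: go to q3, push ε → (q3, ε, WW$)
  ε-move, top W: go to q3, push ε → (q3, ε, W$)
  ε-move, top W: go to q3, push ε → (q3, ε, $)
  ε-move, top $: go to q1, push W$ → (q1, ε, W$)
All input consumed; state q1 ∉ F and no further ε-move applies.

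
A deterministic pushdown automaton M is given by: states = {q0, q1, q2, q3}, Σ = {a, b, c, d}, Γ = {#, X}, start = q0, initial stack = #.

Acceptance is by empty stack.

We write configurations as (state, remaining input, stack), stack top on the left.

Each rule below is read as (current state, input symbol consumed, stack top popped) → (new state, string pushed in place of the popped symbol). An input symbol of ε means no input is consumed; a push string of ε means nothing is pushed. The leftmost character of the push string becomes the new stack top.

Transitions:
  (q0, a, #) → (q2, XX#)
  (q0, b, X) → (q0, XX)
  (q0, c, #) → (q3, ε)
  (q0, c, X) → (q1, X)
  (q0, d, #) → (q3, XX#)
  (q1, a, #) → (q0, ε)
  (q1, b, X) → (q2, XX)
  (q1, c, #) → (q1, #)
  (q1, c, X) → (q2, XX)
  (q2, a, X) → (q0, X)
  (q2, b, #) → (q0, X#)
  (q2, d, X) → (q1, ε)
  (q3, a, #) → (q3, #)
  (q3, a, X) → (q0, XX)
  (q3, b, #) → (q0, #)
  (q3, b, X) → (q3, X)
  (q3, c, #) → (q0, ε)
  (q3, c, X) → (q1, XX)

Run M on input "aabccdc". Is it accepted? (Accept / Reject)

(q0, aabccdc, #)
  read a, top #: go to q2, push XX# → (q2, abccdc, XX#)
  read a, top X: go to q0, push X → (q0, bccdc, XX#)
  read b, top X: go to q0, push XX → (q0, ccdc, XXX#)
  read c, top X: go to q1, push X → (q1, cdc, XXX#)
  read c, top X: go to q2, push XX → (q2, dc, XXXX#)
  read d, top X: go to q1, push ε → (q1, c, XXX#)
  read c, top X: go to q2, push XX → (q2, ε, XXXX#)
All input consumed; stack is XXXX#, not empty, and no further ε-move applies.

Reject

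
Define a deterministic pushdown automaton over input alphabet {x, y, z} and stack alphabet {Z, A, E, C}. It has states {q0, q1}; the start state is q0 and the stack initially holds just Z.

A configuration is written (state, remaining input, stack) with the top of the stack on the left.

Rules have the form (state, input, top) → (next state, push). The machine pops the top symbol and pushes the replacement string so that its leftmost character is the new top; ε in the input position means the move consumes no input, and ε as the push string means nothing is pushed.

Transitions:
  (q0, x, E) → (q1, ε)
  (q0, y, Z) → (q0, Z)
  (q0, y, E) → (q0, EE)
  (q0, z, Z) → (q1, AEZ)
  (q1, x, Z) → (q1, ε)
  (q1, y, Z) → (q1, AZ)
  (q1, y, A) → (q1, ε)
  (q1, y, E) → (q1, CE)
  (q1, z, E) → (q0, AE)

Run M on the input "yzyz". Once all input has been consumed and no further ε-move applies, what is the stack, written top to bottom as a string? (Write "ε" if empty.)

AEZ

(q0, yzyz, Z)
  read y, top Z: go to q0, push Z → (q0, zyz, Z)
  read z, top Z: go to q1, push AEZ → (q1, yz, AEZ)
  read y, top A: go to q1, push ε → (q1, z, EZ)
  read z, top E: go to q0, push AE → (q0, ε, AEZ)
All input consumed in state q0 with stack AEZ.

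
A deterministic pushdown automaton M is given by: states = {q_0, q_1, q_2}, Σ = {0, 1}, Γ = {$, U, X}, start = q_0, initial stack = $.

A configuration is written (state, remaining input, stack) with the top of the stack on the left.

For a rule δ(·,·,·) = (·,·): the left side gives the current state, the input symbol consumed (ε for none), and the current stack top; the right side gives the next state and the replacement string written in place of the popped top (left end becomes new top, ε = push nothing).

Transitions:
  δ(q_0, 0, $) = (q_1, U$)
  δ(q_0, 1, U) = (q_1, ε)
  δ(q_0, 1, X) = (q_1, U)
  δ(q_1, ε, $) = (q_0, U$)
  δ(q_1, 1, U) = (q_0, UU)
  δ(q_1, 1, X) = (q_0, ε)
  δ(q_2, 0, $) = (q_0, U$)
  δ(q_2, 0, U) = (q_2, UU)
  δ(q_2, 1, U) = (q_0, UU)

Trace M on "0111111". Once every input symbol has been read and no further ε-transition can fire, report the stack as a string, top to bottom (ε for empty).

(q_0, 0111111, $)
  read 0, top $: go to q_1, push U$ → (q_1, 111111, U$)
  read 1, top U: go to q_0, push UU → (q_0, 11111, UU$)
  read 1, top U: go to q_1, push ε → (q_1, 1111, U$)
  read 1, top U: go to q_0, push UU → (q_0, 111, UU$)
  read 1, top U: go to q_1, push ε → (q_1, 11, U$)
  read 1, top U: go to q_0, push UU → (q_0, 1, UU$)
  read 1, top U: go to q_1, push ε → (q_1, ε, U$)
All input consumed in state q_1 with stack U$.

U$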